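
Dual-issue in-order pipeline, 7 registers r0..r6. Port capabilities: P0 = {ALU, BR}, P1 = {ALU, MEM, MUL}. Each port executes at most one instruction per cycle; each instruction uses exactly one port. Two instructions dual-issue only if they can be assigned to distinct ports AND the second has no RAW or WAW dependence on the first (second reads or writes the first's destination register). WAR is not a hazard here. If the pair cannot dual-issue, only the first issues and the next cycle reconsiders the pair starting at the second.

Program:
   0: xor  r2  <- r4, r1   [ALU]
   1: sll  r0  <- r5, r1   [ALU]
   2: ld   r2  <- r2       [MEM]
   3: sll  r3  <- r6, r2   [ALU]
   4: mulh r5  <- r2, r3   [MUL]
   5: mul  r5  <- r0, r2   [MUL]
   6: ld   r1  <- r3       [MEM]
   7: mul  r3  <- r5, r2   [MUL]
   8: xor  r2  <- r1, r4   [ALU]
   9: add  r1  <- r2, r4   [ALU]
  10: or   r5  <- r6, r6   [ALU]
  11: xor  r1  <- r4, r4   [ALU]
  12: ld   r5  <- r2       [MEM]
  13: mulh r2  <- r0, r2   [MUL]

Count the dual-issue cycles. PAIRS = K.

PAIRS = 4

0. xor;sll @i0,i1  | dual
1. ld @i2  | RAW r2
2. sll @i3  | RAW r3
3. mulh @i4  | no-port MUL/MUL
4. mul @i5  | no-port MUL/MEM
5. ld @i6  | no-port MEM/MUL
6. mul;xor @i7,i8  | dual
7. add;or @i9,i10  | dual
8. xor;ld @i11,i12  | dual
9. mulh @i13  | tail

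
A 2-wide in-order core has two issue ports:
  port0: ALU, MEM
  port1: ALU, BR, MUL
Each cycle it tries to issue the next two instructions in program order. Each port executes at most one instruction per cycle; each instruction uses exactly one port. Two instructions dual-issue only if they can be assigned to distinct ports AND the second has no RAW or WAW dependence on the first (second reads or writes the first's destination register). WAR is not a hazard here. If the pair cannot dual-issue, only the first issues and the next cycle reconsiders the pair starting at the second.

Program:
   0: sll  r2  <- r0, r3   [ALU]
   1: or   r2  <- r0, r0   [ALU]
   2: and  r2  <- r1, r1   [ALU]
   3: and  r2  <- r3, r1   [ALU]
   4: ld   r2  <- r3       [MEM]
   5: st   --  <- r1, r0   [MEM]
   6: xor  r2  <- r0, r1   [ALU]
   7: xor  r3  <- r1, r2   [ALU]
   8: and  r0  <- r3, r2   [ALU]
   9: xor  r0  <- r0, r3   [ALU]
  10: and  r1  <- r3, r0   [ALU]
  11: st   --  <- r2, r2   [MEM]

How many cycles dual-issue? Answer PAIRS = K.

c0: i0 sll  WAW r2
c1: i1 or  WAW r2
c2: i2 and  WAW r2
c3: i3 and  WAW r2
c4: i4 ld  no-port MEM/MEM
c5: i5&i6 st+xor  pair
c6: i7 xor  RAW r3
c7: i8 and  RAW+WAW r0
c8: i9 xor  RAW r0
c9: i10&i11 and+st  pair

PAIRS = 2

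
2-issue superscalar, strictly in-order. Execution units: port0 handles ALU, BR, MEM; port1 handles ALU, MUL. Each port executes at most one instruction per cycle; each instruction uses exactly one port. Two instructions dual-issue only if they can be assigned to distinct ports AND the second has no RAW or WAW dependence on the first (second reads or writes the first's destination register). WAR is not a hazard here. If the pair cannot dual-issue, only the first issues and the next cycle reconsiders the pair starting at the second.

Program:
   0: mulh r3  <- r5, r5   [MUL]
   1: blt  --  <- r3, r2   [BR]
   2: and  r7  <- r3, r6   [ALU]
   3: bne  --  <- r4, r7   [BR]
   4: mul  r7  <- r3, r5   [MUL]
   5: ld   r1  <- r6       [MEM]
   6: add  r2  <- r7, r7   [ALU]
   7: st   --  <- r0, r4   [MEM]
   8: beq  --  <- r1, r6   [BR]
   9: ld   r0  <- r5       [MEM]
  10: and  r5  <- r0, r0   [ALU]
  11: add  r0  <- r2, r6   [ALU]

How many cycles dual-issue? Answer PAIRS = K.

PAIRS = 4

t=0 i0:mulh ; RAW r3
t=1 i1,i2:blt;and ; pair
t=2 i3,i4:bne;mul ; pair
t=3 i5,i6:ld;add ; pair
t=4 i7:st ; no-port MEM/BR
t=5 i8:beq ; no-port BR/MEM
t=6 i9:ld ; RAW r0
t=7 i10,i11:and;add ; pair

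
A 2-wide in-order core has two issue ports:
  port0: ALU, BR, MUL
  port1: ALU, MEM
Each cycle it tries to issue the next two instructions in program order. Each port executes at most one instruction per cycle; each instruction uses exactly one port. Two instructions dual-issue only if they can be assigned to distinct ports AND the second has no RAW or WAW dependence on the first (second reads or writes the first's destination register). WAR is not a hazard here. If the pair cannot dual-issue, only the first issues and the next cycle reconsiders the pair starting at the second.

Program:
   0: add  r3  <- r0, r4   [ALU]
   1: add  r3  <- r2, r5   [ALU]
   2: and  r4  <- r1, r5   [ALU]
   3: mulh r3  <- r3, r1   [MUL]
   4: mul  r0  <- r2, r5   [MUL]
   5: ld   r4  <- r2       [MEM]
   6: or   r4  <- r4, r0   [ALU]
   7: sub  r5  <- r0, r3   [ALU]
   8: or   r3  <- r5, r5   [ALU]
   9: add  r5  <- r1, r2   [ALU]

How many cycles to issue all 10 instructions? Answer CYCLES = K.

CYCLES = 6

0. add.ALU @i0  | WAW r3
1. add.ALU;and.ALU @i1+i2  | dual
2. mulh.MUL @i3  | no-port MUL/MUL
3. mul.MUL;ld.MEM @i4+i5  | dual
4. or.ALU;sub.ALU @i6+i7  | dual
5. or.ALU;add.ALU @i8+i9  | dual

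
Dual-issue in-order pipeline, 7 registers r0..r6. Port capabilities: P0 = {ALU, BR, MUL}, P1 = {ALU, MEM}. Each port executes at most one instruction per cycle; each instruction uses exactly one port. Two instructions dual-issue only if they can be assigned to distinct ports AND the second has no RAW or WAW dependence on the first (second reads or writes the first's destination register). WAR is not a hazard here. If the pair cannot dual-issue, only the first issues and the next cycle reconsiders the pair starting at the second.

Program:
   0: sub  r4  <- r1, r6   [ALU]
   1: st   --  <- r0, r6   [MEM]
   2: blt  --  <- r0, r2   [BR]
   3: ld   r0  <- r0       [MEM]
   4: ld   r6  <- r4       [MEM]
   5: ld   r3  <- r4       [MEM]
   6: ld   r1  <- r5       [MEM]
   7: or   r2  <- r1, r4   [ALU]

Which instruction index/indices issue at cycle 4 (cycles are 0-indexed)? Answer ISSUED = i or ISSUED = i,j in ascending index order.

  cy0 -> i0,i1 (sub.ALU/st.MEM) dual
  cy1 -> i2,i3 (blt.BR/ld.MEM) dual
  cy2 -> i4 (ld.MEM) no-port MEM/MEM
  cy3 -> i5 (ld.MEM) no-port MEM/MEM
  cy4 -> i6 (ld.MEM) RAW r1
  cy5 -> i7 (or.ALU) tail

ISSUED = 6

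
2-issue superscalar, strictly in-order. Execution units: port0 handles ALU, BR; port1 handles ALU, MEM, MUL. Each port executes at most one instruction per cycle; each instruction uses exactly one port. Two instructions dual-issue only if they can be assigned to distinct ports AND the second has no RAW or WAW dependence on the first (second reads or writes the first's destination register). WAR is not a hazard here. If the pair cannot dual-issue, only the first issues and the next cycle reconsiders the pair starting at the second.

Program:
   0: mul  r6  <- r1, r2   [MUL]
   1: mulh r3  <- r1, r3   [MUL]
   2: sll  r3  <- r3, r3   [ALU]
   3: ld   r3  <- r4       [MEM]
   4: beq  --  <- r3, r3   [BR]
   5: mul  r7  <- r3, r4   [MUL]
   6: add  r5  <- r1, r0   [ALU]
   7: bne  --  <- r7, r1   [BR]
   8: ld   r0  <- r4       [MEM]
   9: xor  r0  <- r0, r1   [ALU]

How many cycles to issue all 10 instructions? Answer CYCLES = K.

CYCLES = 8

0. mul.MUL @i0  | no-port MUL/MUL
1. mulh.MUL @i1  | RAW+WAW r3
2. sll.ALU @i2  | WAW r3
3. ld.MEM @i3  | RAW r3
4. beq.BR mul.MUL @i4+i5  | dual
5. add.ALU bne.BR @i6+i7  | dual
6. ld.MEM @i8  | RAW+WAW r0
7. xor.ALU @i9  | tail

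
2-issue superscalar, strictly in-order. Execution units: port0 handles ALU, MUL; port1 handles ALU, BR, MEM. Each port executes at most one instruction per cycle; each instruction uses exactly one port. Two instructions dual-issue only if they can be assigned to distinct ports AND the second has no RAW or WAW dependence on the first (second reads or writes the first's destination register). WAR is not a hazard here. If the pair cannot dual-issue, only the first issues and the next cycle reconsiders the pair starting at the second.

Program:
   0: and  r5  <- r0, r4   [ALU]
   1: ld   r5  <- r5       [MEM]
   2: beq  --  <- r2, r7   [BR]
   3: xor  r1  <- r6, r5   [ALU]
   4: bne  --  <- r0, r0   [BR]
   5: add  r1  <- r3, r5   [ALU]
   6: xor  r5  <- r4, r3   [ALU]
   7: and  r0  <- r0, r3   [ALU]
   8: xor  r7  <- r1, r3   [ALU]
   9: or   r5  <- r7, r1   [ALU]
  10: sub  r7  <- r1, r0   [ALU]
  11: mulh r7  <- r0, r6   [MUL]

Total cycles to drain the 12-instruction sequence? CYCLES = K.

  cy0 -> i0 (and.ALU) RAW+WAW r5
  cy1 -> i1 (ld.MEM) no-port MEM/BR
  cy2 -> i2/i3 (beq.BR+xor.ALU) pair
  cy3 -> i4/i5 (bne.BR+add.ALU) pair
  cy4 -> i6/i7 (xor.ALU+and.ALU) pair
  cy5 -> i8 (xor.ALU) RAW r7
  cy6 -> i9/i10 (or.ALU+sub.ALU) pair
  cy7 -> i11 (mulh.MUL) tail

CYCLES = 8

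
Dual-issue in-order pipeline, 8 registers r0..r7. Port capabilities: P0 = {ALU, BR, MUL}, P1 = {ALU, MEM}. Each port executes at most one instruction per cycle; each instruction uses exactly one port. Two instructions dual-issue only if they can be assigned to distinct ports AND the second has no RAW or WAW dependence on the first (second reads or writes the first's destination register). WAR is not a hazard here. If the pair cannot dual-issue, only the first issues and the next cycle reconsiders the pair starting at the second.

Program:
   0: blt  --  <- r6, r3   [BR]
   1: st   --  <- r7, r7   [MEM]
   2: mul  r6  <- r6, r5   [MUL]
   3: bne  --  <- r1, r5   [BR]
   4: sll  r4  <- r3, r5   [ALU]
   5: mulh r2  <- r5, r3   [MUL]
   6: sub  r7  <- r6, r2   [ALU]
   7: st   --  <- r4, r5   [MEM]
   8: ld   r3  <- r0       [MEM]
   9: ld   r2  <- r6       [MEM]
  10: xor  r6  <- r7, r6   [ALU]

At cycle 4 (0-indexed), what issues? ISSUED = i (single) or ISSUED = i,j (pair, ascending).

ISSUED = 6,7

[0] i0,i1  blt.BR/st.MEM  -- dual
[1] i2  mul.MUL  -- no-port MUL/BR
[2] i3,i4  bne.BR/sll.ALU  -- dual
[3] i5  mulh.MUL  -- RAW r2
[4] i6,i7  sub.ALU/st.MEM  -- dual
[5] i8  ld.MEM  -- no-port MEM/MEM
[6] i9,i10  ld.MEM/xor.ALU  -- dual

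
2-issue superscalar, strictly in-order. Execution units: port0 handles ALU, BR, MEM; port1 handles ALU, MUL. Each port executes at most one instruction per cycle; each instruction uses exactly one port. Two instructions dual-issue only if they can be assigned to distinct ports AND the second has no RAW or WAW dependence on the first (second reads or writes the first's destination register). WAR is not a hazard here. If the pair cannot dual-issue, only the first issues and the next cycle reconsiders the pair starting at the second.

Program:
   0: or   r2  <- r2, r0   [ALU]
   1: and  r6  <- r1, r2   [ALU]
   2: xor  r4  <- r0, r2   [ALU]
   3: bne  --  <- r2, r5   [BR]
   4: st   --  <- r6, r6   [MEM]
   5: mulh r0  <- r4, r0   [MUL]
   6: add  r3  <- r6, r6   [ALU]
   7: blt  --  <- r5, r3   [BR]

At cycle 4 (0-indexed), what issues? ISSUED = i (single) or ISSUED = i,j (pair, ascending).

  cy0 -> i0 (or.ALU) RAW r2
  cy1 -> i1+i2 (and.ALU xor.ALU) pair
  cy2 -> i3 (bne.BR) no-port BR/MEM
  cy3 -> i4+i5 (st.MEM mulh.MUL) pair
  cy4 -> i6 (add.ALU) RAW r3
  cy5 -> i7 (blt.BR) tail

ISSUED = 6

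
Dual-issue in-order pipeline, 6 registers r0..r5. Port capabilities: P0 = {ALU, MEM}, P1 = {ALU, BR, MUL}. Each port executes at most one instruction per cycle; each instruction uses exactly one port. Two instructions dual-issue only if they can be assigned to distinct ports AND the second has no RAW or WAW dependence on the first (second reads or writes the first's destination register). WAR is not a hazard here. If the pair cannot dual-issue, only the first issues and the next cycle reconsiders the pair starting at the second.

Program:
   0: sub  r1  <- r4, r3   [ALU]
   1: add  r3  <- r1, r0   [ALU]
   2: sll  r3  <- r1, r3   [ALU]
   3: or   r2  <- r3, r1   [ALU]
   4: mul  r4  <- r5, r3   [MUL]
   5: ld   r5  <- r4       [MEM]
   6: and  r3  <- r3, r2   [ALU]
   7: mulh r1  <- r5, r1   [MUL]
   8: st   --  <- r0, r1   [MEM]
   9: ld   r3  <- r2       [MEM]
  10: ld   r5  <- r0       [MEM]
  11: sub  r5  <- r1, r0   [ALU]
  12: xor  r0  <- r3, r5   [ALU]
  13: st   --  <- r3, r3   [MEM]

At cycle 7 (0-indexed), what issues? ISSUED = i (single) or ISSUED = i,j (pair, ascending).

ISSUED = 9

[0] i0  sub  -- RAW r1
[1] i1  add  -- RAW+WAW r3
[2] i2  sll  -- RAW r3
[3] i3/i4  or+mul  -- dual
[4] i5/i6  ld+and  -- dual
[5] i7  mulh  -- RAW r1
[6] i8  st  -- no-port MEM/MEM
[7] i9  ld  -- no-port MEM/MEM
[8] i10  ld  -- WAW r5
[9] i11  sub  -- RAW r5
[10] i12/i13  xor+st  -- dual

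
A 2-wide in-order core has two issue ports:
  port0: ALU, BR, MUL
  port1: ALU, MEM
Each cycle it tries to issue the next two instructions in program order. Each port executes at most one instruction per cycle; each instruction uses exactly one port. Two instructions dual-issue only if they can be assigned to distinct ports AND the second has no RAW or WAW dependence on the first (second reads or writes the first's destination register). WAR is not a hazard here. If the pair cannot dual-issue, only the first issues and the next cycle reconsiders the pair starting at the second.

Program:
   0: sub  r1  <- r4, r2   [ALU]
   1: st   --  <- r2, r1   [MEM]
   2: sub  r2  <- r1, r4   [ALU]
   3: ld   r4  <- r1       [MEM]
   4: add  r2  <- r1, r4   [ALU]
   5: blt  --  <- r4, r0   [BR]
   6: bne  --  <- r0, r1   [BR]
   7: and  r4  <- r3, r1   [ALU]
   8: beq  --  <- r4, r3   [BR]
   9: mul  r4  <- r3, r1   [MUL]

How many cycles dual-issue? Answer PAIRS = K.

#0 head=0: sub.ALU i0 RAW r1
#1 head=1: st.MEM/sub.ALU i1,i2 dual
#2 head=3: ld.MEM i3 RAW r4
#3 head=4: add.ALU/blt.BR i4,i5 dual
#4 head=6: bne.BR/and.ALU i6,i7 dual
#5 head=8: beq.BR i8 no-port BR/MUL
#6 head=9: mul.MUL i9 tail

PAIRS = 3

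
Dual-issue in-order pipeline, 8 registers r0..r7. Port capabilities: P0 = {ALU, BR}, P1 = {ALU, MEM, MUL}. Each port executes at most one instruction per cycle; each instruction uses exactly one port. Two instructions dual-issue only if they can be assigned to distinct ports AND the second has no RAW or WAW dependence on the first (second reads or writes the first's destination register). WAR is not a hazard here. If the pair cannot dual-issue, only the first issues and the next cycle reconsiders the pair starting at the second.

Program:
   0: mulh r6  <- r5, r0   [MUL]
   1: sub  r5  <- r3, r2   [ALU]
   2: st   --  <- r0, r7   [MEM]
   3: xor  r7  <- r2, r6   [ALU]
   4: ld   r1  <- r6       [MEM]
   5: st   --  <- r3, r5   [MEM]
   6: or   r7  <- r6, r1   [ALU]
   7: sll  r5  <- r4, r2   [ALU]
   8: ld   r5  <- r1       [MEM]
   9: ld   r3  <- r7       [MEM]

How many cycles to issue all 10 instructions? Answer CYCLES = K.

[0] i0+i1  mulh.MUL sub.ALU  -- 2-wide
[1] i2+i3  st.MEM xor.ALU  -- 2-wide
[2] i4  ld.MEM  -- no-port MEM/MEM
[3] i5+i6  st.MEM or.ALU  -- 2-wide
[4] i7  sll.ALU  -- WAW r5
[5] i8  ld.MEM  -- no-port MEM/MEM
[6] i9  ld.MEM  -- tail

CYCLES = 7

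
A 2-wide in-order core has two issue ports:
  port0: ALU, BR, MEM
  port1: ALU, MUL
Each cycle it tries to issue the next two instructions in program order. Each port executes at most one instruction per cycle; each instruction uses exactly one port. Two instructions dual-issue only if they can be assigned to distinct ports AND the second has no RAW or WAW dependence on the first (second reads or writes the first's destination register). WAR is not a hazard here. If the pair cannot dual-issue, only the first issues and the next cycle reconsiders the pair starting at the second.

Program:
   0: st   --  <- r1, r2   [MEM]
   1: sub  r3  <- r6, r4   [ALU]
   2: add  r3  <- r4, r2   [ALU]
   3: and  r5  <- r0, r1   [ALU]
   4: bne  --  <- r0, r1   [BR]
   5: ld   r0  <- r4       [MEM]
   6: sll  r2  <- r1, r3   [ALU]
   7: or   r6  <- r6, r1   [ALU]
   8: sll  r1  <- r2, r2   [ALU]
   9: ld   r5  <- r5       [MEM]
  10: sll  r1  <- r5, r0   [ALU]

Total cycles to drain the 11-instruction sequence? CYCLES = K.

c0: i0+i1 st.MEM sub.ALU  pair
c1: i2+i3 add.ALU and.ALU  pair
c2: i4 bne.BR  no-port BR/MEM
c3: i5+i6 ld.MEM sll.ALU  pair
c4: i7+i8 or.ALU sll.ALU  pair
c5: i9 ld.MEM  RAW r5
c6: i10 sll.ALU  tail

CYCLES = 7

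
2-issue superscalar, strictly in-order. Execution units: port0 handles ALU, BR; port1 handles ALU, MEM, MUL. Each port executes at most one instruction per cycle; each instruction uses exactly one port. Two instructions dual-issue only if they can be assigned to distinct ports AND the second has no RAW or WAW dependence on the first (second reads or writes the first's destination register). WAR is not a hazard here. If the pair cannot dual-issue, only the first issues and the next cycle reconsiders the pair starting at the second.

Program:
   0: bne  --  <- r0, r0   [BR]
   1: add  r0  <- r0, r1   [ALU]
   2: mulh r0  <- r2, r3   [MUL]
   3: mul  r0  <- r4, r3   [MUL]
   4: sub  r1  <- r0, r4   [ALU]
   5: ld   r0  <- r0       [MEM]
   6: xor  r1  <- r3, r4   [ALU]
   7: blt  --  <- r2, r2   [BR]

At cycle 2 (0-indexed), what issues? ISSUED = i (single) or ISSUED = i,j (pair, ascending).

ISSUED = 3

t=0 i0,i1:bne.BR+add.ALU ; dual
t=1 i2:mulh.MUL ; no-port MUL/MUL
t=2 i3:mul.MUL ; RAW r0
t=3 i4,i5:sub.ALU+ld.MEM ; dual
t=4 i6,i7:xor.ALU+blt.BR ; dual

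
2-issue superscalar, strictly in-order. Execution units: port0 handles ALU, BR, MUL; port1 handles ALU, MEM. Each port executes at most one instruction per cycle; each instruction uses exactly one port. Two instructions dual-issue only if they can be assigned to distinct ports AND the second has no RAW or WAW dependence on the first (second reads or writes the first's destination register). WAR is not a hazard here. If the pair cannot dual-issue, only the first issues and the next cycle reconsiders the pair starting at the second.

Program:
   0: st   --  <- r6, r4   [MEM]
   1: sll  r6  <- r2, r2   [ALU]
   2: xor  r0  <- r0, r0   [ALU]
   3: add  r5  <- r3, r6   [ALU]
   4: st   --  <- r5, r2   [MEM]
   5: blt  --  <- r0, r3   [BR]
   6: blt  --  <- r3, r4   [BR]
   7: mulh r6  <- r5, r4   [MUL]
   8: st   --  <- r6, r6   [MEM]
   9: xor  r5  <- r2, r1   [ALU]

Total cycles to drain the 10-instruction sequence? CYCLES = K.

c0: i0,i1 st.MEM+sll.ALU  dual
c1: i2,i3 xor.ALU+add.ALU  dual
c2: i4,i5 st.MEM+blt.BR  dual
c3: i6 blt.BR  no-port BR/MUL
c4: i7 mulh.MUL  RAW r6
c5: i8,i9 st.MEM+xor.ALU  dual

CYCLES = 6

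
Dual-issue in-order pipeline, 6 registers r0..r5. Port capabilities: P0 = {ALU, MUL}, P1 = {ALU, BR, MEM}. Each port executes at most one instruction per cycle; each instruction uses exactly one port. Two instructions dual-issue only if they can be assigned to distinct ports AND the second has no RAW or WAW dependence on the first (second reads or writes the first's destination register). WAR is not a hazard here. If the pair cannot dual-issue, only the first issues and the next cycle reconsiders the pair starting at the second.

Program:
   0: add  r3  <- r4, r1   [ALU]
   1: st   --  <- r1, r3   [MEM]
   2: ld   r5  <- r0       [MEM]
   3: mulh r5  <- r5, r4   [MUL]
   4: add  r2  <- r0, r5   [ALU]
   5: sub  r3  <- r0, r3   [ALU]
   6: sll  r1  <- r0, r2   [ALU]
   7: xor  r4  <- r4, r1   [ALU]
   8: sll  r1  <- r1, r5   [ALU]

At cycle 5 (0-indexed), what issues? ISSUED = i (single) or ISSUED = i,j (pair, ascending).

0. add @i0  | RAW r3
1. st @i1  | no-port MEM/MEM
2. ld @i2  | RAW+WAW r5
3. mulh @i3  | RAW r5
4. add sub @i4,i5  | 2-wide
5. sll @i6  | RAW r1
6. xor sll @i7,i8  | 2-wide

ISSUED = 6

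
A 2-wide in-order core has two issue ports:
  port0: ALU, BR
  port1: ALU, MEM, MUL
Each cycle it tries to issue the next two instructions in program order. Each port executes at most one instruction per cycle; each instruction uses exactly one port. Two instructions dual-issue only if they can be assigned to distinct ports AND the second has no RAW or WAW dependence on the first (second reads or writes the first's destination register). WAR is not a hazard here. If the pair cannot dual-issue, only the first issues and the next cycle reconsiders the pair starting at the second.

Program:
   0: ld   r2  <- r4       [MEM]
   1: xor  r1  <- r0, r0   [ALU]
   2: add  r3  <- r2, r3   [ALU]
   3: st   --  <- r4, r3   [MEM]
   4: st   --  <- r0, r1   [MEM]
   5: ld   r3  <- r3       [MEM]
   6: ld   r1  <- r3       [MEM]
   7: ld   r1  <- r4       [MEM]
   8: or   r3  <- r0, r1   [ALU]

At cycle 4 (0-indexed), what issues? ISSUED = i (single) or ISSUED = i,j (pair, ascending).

ISSUED = 5

t=0 i0/i1:ld.MEM+xor.ALU ; pair
t=1 i2:add.ALU ; RAW r3
t=2 i3:st.MEM ; no-port MEM/MEM
t=3 i4:st.MEM ; no-port MEM/MEM
t=4 i5:ld.MEM ; no-port MEM/MEM
t=5 i6:ld.MEM ; no-port MEM/MEM
t=6 i7:ld.MEM ; RAW r1
t=7 i8:or.ALU ; tail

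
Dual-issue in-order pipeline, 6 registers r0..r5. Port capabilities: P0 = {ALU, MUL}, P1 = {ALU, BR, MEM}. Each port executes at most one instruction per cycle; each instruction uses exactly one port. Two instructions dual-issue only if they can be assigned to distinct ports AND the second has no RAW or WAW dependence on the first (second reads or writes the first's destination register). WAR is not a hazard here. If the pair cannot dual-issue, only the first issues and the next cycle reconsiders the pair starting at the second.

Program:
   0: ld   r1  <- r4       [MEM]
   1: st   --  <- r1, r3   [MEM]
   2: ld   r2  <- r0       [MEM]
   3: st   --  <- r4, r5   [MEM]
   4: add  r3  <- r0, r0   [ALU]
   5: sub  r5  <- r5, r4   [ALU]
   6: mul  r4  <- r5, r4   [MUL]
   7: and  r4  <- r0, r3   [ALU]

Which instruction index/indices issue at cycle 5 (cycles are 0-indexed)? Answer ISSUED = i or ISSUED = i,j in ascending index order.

c0: i0 ld  no-port MEM/MEM
c1: i1 st  no-port MEM/MEM
c2: i2 ld  no-port MEM/MEM
c3: i3/i4 st/add  pair
c4: i5 sub  RAW r5
c5: i6 mul  WAW r4
c6: i7 and  tail

ISSUED = 6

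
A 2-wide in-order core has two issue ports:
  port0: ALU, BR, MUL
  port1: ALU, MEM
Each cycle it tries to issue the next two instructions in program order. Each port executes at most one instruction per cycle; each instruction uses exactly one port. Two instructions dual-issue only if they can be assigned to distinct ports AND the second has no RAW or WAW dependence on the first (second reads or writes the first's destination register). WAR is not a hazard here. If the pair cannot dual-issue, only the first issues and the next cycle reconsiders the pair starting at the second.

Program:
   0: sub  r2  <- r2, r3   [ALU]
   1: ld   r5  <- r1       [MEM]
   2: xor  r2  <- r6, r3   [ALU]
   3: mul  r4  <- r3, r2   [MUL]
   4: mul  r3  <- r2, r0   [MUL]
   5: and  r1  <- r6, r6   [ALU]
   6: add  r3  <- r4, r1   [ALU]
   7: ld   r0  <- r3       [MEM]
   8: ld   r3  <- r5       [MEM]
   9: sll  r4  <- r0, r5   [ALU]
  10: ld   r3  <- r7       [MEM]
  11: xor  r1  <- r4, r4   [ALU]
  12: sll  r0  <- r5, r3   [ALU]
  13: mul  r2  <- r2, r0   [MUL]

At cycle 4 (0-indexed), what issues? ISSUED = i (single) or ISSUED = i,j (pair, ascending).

ISSUED = 6

c0: i0&i1 sub/ld  dual
c1: i2 xor  RAW r2
c2: i3 mul  no-port MUL/MUL
c3: i4&i5 mul/and  dual
c4: i6 add  RAW r3
c5: i7 ld  no-port MEM/MEM
c6: i8&i9 ld/sll  dual
c7: i10&i11 ld/xor  dual
c8: i12 sll  RAW r0
c9: i13 mul  tail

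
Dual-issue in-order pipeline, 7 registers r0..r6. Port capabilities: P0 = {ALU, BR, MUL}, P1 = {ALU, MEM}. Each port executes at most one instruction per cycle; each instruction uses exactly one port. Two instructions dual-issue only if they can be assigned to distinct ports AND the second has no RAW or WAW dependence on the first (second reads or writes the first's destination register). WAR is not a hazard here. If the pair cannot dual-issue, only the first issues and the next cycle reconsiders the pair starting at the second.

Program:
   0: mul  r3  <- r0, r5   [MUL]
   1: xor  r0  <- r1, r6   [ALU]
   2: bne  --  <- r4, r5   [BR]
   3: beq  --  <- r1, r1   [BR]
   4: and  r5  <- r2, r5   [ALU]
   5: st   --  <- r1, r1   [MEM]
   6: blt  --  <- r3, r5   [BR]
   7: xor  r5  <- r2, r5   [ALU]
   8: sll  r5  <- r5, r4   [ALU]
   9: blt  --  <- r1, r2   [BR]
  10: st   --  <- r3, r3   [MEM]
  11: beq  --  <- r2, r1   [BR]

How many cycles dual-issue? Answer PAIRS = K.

PAIRS = 5

c0: i0+i1 mul;xor  pair
c1: i2 bne  no-port BR/BR
c2: i3+i4 beq;and  pair
c3: i5+i6 st;blt  pair
c4: i7 xor  RAW+WAW r5
c5: i8+i9 sll;blt  pair
c6: i10+i11 st;beq  pair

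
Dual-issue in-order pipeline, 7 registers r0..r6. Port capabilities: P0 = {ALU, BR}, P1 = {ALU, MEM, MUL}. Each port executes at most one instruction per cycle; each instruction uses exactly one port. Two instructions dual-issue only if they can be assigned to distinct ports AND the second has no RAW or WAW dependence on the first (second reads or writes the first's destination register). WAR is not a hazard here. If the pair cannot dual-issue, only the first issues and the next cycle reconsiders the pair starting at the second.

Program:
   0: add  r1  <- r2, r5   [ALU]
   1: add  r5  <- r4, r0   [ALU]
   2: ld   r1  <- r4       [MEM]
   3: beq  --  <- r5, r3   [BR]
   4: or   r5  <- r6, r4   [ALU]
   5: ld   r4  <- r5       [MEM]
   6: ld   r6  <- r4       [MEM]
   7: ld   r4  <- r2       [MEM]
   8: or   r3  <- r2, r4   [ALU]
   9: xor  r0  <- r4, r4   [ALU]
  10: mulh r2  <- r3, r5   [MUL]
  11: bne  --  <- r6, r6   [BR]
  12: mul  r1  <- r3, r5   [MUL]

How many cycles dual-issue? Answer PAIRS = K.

PAIRS = 4

c0: i0/i1 add/add  pair
c1: i2/i3 ld/beq  pair
c2: i4 or  RAW r5
c3: i5 ld  no-port MEM/MEM
c4: i6 ld  no-port MEM/MEM
c5: i7 ld  RAW r4
c6: i8/i9 or/xor  pair
c7: i10/i11 mulh/bne  pair
c8: i12 mul  tail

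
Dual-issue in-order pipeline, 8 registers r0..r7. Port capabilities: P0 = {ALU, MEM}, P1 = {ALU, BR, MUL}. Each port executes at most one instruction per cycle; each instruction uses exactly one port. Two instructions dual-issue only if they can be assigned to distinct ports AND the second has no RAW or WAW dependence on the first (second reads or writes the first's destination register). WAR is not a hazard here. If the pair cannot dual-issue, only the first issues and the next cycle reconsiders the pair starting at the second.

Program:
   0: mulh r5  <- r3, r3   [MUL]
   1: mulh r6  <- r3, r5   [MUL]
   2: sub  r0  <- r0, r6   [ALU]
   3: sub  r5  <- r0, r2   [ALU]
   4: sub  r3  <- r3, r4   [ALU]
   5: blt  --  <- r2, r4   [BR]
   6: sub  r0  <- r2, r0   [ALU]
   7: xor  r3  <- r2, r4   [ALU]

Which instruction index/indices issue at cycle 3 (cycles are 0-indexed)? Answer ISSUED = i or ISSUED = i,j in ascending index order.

ISSUED = 3,4

[0] i0  mulh.MUL  -- no-port MUL/MUL
[1] i1  mulh.MUL  -- RAW r6
[2] i2  sub.ALU  -- RAW r0
[3] i3,i4  sub.ALU/sub.ALU  -- pair
[4] i5,i6  blt.BR/sub.ALU  -- pair
[5] i7  xor.ALU  -- tail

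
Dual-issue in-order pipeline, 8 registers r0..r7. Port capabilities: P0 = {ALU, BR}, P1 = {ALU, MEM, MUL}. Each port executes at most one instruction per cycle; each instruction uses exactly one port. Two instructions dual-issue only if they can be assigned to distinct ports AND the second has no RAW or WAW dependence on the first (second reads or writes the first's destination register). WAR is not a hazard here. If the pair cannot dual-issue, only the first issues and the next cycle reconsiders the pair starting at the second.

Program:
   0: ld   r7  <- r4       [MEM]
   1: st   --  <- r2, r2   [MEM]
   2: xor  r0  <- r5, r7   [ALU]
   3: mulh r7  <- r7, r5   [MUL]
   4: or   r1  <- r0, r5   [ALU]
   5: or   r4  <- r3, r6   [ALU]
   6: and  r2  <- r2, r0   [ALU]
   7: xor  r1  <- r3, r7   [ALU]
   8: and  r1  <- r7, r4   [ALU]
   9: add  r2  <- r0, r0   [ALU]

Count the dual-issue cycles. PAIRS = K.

[0] i0  ld  -- no-port MEM/MEM
[1] i1,i2  st;xor  -- 2-wide
[2] i3,i4  mulh;or  -- 2-wide
[3] i5,i6  or;and  -- 2-wide
[4] i7  xor  -- WAW r1
[5] i8,i9  and;add  -- 2-wide

PAIRS = 4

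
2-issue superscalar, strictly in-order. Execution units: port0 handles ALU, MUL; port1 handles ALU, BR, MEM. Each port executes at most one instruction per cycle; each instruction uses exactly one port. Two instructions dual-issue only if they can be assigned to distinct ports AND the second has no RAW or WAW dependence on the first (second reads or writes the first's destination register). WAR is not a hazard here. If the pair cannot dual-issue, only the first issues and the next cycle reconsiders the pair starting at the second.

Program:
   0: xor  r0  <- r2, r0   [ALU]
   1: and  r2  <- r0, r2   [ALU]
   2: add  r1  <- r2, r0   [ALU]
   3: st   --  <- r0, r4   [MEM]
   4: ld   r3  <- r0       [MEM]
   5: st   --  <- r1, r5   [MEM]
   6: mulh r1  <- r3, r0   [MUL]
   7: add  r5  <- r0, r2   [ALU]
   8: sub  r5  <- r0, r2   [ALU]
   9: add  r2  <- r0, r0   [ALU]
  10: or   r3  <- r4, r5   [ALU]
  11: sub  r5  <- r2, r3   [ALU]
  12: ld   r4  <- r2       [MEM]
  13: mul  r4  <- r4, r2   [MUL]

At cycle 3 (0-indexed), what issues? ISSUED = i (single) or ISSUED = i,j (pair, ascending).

c0: i0 xor  RAW r0
c1: i1 and  RAW r2
c2: i2/i3 add st  pair
c3: i4 ld  no-port MEM/MEM
c4: i5/i6 st mulh  pair
c5: i7 add  WAW r5
c6: i8/i9 sub add  pair
c7: i10 or  RAW r3
c8: i11/i12 sub ld  pair
c9: i13 mul  tail

ISSUED = 4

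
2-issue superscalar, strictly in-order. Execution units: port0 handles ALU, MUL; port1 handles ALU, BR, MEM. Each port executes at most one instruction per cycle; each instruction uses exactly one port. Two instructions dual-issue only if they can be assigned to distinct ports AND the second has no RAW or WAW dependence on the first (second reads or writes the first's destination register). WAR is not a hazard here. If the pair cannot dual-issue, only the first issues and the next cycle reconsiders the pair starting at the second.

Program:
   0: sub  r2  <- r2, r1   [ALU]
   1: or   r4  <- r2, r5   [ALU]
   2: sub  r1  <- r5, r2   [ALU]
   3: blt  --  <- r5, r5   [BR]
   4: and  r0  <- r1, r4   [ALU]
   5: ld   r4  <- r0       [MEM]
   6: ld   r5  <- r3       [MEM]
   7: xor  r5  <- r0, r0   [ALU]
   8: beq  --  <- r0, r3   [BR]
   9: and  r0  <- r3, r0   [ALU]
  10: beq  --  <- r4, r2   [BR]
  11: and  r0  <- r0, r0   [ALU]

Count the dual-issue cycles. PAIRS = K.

t=0 i0:sub.ALU ; RAW r2
t=1 i1+i2:or.ALU;sub.ALU ; pair
t=2 i3+i4:blt.BR;and.ALU ; pair
t=3 i5:ld.MEM ; no-port MEM/MEM
t=4 i6:ld.MEM ; WAW r5
t=5 i7+i8:xor.ALU;beq.BR ; pair
t=6 i9+i10:and.ALU;beq.BR ; pair
t=7 i11:and.ALU ; tail

PAIRS = 4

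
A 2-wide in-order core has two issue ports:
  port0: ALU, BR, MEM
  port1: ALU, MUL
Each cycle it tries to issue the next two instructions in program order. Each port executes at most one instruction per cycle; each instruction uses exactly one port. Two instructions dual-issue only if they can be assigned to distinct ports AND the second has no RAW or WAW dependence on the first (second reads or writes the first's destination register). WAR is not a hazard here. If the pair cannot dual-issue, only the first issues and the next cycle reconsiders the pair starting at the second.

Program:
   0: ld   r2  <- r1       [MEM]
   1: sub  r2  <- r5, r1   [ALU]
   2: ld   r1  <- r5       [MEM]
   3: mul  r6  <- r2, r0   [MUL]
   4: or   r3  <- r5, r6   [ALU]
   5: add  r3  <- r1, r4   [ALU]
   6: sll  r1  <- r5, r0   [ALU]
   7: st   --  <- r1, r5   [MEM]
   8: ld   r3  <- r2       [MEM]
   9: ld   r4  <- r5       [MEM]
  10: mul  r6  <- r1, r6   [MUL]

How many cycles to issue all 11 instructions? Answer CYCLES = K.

CYCLES = 8

t=0 i0:ld ; WAW r2
t=1 i1+i2:sub/ld ; 2-wide
t=2 i3:mul ; RAW r6
t=3 i4:or ; WAW r3
t=4 i5+i6:add/sll ; 2-wide
t=5 i7:st ; no-port MEM/MEM
t=6 i8:ld ; no-port MEM/MEM
t=7 i9+i10:ld/mul ; 2-wide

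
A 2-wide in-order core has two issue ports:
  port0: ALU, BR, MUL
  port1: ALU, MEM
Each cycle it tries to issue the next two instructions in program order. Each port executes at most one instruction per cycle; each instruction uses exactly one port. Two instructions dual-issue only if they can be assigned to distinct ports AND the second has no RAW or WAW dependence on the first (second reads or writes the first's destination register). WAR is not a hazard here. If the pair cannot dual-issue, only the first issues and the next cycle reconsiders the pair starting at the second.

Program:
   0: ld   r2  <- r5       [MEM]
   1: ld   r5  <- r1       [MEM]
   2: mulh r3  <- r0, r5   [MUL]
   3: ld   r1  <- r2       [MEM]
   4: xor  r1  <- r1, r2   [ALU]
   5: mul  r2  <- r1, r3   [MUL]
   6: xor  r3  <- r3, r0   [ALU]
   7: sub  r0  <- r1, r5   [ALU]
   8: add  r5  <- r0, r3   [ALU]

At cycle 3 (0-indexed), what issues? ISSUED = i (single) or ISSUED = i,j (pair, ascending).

  cy0 -> i0 (ld.MEM) no-port MEM/MEM
  cy1 -> i1 (ld.MEM) RAW r5
  cy2 -> i2&i3 (mulh.MUL+ld.MEM) 2-wide
  cy3 -> i4 (xor.ALU) RAW r1
  cy4 -> i5&i6 (mul.MUL+xor.ALU) 2-wide
  cy5 -> i7 (sub.ALU) RAW r0
  cy6 -> i8 (add.ALU) tail

ISSUED = 4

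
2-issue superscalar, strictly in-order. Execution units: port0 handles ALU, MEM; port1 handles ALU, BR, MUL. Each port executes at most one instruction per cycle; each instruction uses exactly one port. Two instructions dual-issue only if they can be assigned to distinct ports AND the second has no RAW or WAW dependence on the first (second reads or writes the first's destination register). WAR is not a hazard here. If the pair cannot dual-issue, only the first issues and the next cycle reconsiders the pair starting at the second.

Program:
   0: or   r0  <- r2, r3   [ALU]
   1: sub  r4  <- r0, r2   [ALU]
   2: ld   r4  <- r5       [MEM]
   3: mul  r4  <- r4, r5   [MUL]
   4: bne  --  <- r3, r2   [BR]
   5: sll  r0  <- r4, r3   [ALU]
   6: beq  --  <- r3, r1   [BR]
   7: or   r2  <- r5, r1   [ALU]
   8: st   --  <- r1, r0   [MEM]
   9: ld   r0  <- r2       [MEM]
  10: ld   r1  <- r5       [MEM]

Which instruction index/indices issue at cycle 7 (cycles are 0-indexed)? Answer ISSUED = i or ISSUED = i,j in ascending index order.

t=0 i0:or ; RAW r0
t=1 i1:sub ; WAW r4
t=2 i2:ld ; RAW+WAW r4
t=3 i3:mul ; no-port MUL/BR
t=4 i4+i5:bne;sll ; pair
t=5 i6+i7:beq;or ; pair
t=6 i8:st ; no-port MEM/MEM
t=7 i9:ld ; no-port MEM/MEM
t=8 i10:ld ; tail

ISSUED = 9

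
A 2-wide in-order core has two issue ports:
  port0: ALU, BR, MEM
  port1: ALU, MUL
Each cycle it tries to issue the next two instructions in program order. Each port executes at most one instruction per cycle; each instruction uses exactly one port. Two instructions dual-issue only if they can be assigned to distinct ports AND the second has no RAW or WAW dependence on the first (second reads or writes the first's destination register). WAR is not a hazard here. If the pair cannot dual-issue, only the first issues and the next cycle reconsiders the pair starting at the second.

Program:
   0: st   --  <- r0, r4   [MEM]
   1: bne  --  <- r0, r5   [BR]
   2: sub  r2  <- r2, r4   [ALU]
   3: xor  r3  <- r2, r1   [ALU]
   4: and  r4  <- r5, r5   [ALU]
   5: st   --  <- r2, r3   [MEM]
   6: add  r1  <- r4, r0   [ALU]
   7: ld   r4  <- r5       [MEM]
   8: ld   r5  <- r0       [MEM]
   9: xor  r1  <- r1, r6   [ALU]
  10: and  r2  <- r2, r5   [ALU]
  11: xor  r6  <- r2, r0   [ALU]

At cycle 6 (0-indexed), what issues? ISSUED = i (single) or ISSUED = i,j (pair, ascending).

  cy0 -> i0 (st) no-port MEM/BR
  cy1 -> i1,i2 (bne+sub) pair
  cy2 -> i3,i4 (xor+and) pair
  cy3 -> i5,i6 (st+add) pair
  cy4 -> i7 (ld) no-port MEM/MEM
  cy5 -> i8,i9 (ld+xor) pair
  cy6 -> i10 (and) RAW r2
  cy7 -> i11 (xor) tail

ISSUED = 10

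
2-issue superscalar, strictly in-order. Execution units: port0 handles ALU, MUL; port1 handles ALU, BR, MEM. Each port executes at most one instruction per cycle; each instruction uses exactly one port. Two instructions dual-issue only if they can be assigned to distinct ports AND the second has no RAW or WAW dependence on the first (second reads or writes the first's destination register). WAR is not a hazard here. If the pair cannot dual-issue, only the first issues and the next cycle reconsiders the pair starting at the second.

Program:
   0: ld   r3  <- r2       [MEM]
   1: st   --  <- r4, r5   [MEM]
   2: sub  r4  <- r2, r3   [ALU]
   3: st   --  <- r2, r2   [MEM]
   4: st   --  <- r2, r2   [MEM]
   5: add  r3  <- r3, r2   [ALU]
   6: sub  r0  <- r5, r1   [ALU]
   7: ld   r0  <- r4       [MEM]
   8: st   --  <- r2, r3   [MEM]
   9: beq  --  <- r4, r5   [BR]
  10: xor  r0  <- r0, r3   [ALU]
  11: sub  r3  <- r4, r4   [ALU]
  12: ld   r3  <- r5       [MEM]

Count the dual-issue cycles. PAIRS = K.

PAIRS = 3

t=0 i0:ld ; no-port MEM/MEM
t=1 i1,i2:st;sub ; pair
t=2 i3:st ; no-port MEM/MEM
t=3 i4,i5:st;add ; pair
t=4 i6:sub ; WAW r0
t=5 i7:ld ; no-port MEM/MEM
t=6 i8:st ; no-port MEM/BR
t=7 i9,i10:beq;xor ; pair
t=8 i11:sub ; WAW r3
t=9 i12:ld ; tail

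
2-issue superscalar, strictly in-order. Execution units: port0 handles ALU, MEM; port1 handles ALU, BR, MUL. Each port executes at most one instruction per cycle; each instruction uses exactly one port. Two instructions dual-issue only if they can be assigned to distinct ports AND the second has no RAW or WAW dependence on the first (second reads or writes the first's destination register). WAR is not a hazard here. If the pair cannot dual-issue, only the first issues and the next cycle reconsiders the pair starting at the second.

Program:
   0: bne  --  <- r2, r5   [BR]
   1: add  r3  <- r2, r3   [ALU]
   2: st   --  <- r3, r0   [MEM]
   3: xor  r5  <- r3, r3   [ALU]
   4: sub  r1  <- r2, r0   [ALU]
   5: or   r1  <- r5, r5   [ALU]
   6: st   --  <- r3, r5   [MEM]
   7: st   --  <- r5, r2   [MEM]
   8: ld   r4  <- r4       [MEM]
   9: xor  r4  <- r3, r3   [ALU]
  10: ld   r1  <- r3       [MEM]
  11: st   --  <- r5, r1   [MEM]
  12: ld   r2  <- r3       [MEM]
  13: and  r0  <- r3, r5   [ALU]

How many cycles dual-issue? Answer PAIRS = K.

PAIRS = 5

c0: i0/i1 bne.BR+add.ALU  pair
c1: i2/i3 st.MEM+xor.ALU  pair
c2: i4 sub.ALU  WAW r1
c3: i5/i6 or.ALU+st.MEM  pair
c4: i7 st.MEM  no-port MEM/MEM
c5: i8 ld.MEM  WAW r4
c6: i9/i10 xor.ALU+ld.MEM  pair
c7: i11 st.MEM  no-port MEM/MEM
c8: i12/i13 ld.MEM+and.ALU  pair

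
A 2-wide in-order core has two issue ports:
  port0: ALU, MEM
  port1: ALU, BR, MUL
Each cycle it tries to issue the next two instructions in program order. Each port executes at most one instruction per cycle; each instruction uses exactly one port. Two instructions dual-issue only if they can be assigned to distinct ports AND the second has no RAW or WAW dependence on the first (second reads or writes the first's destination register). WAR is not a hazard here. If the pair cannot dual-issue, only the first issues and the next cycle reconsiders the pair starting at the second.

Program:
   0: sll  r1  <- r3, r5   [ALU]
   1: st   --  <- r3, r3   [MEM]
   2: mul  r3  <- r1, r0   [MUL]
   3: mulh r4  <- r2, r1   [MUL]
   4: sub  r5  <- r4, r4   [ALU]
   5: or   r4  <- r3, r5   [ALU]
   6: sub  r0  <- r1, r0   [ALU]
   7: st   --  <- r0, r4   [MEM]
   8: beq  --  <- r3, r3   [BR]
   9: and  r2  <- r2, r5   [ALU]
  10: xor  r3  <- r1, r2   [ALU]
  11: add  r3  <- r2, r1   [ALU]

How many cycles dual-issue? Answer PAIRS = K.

#0 head=0: sll.ALU/st.MEM i0/i1 dual
#1 head=2: mul.MUL i2 no-port MUL/MUL
#2 head=3: mulh.MUL i3 RAW r4
#3 head=4: sub.ALU i4 RAW r5
#4 head=5: or.ALU/sub.ALU i5/i6 dual
#5 head=7: st.MEM/beq.BR i7/i8 dual
#6 head=9: and.ALU i9 RAW r2
#7 head=10: xor.ALU i10 WAW r3
#8 head=11: add.ALU i11 tail

PAIRS = 3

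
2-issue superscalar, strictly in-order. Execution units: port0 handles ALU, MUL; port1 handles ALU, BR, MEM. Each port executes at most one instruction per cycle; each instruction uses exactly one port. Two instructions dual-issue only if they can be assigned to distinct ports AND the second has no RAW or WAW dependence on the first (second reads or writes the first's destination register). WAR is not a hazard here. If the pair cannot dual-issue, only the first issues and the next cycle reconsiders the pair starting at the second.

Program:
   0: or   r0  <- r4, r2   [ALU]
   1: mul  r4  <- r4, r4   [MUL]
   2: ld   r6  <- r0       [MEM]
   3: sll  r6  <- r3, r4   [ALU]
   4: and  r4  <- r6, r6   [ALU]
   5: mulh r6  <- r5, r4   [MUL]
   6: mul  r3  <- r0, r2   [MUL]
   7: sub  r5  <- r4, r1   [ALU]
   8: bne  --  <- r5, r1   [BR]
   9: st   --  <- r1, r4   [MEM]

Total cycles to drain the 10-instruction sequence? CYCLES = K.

[0] i0,i1  or.ALU;mul.MUL  -- pair
[1] i2  ld.MEM  -- WAW r6
[2] i3  sll.ALU  -- RAW r6
[3] i4  and.ALU  -- RAW r4
[4] i5  mulh.MUL  -- no-port MUL/MUL
[5] i6,i7  mul.MUL;sub.ALU  -- pair
[6] i8  bne.BR  -- no-port BR/MEM
[7] i9  st.MEM  -- tail

CYCLES = 8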